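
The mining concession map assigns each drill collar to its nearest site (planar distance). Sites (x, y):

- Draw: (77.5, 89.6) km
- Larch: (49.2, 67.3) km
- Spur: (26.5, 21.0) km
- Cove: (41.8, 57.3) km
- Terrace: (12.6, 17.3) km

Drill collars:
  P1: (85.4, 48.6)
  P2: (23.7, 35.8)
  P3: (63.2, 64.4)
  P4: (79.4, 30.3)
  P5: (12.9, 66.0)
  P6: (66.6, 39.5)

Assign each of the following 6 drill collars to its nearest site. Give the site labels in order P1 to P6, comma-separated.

Larch, Spur, Larch, Cove, Cove, Cove

P1 → Larch (d²=1660.13)
P2 → Spur (d²=226.88)
P3 → Larch (d²=204.41)
P4 → Cove (d²=2142.76)
P5 → Cove (d²=910.90)
P6 → Cove (d²=931.88)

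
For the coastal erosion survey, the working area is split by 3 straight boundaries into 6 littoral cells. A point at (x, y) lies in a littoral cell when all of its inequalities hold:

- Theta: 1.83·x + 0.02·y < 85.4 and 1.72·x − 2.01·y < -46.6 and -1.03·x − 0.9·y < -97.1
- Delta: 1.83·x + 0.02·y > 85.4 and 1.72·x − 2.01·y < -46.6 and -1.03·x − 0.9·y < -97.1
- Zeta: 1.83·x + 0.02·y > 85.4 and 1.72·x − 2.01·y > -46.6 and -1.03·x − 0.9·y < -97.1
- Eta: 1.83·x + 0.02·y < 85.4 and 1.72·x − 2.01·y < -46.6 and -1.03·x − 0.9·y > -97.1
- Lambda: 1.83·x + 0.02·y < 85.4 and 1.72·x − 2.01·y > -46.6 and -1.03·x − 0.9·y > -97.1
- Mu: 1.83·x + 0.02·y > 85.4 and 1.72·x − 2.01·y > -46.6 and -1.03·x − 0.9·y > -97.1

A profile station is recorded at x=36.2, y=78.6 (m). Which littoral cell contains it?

1.83·36.2 + 0.02·78.6 = 67.818, which is < 85.4
1.72·36.2 − 2.01·78.6 = -95.722, which is < -46.6
-1.03·36.2 − 0.9·78.6 = -108.026, which is < -97.1
This sign pattern matches Theta.

Theta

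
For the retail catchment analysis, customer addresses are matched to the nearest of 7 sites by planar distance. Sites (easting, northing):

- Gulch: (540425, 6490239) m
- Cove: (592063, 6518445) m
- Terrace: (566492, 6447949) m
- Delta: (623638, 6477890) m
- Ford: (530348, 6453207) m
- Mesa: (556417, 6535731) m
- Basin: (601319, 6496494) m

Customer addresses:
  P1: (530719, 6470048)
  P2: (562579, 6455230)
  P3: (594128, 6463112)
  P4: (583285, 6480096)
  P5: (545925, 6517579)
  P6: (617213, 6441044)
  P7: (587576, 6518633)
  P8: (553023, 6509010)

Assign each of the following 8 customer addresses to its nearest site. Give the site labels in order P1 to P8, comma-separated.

P1 → Ford (d²=283756922.00)
P2 → Terrace (d²=68324530.00)
P3 → Terrace (d²=993665065.00)
P4 → Basin (d²=594119560.00)
P5 → Mesa (d²=439577168.00)
P6 → Delta (d²=1398908341.00)
P7 → Cove (d²=20168513.00)
P8 → Gulch (d²=511060045.00)

Ford, Terrace, Terrace, Basin, Mesa, Delta, Cove, Gulch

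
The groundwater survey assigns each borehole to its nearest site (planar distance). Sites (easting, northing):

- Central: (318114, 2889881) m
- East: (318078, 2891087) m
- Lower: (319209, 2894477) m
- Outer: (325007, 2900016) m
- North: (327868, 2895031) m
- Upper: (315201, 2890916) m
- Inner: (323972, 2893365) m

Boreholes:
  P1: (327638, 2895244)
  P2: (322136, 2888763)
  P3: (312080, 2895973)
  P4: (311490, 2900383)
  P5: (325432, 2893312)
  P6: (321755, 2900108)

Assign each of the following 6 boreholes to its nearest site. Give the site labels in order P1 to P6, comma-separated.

P1 → North (d²=98269.00)
P2 → Central (d²=17426408.00)
P3 → Upper (d²=35313890.00)
P4 → Lower (d²=94463797.00)
P5 → Inner (d²=2134409.00)
P6 → Outer (d²=10583968.00)

North, Central, Upper, Lower, Inner, Outer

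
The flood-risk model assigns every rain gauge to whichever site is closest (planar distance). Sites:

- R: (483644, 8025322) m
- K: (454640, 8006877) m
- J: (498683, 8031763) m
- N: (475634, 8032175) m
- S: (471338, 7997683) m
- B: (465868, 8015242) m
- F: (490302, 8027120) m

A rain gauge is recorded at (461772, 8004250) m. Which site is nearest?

K

Squared distances to each site:
R: 922413568.000; K: 57766553.000; J: 2119387090.000; N: 971960669.000; S: 134633845.000; B: 137601280.000; F: 1336997800.000.
Minimum at K.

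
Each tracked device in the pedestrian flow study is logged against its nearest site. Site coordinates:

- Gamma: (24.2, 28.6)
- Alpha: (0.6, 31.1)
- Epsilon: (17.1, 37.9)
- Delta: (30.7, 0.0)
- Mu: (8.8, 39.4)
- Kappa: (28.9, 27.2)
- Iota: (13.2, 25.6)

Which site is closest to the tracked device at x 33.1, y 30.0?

Squared distances to each site:
Gamma: 81.170; Alpha: 1057.460; Epsilon: 318.410; Delta: 905.760; Mu: 678.850; Kappa: 25.480; Iota: 415.370.
Minimum at Kappa.

Kappa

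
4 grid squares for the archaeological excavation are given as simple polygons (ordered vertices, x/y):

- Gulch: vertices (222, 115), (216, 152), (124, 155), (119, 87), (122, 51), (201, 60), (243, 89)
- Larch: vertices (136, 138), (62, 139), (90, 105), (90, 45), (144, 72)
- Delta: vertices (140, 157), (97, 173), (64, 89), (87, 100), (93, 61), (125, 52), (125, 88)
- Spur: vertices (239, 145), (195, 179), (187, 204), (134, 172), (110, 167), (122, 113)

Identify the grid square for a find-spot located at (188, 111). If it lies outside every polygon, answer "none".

Gulch

Cast a ray rightward from (188, 111). For each polygon, the edges (by vertex number in listed order) whose endpoints lie on opposite sides of y = 111, where each meets that height, and whether that is right or left of the point:
Gulch: 3–4 at x≈120.8 (left), 7–1 at x≈225.2 (right) → 1 crossing.
Larch: 2–3 at x≈85.1 (left), 5–1 at x≈139.3 (left) → 0 crossings.
Delta: 2–3 at x≈72.6 (left), 7–1 at x≈130.0 (left) → 0 crossings.
Spur: no edge straddles that height → 0 crossings.
Only Gulch has an odd count, so the point is inside Gulch.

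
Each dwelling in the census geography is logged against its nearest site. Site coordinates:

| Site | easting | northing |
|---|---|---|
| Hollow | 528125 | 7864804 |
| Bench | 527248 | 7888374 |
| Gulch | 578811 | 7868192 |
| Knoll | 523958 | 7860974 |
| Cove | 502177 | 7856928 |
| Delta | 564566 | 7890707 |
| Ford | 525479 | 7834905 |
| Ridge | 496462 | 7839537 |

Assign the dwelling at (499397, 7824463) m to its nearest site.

Squared distances to each site:
Hollow: 2452694265.000; Bench: 4860294122.000; Gulch: 8218808837.000; Knoll: 1936295842.000; Cove: 1061704625.000; Delta: 8635266097.000; Ford: 789306088.000; Ridge: 235839701.000.
Minimum at Ridge.

Ridge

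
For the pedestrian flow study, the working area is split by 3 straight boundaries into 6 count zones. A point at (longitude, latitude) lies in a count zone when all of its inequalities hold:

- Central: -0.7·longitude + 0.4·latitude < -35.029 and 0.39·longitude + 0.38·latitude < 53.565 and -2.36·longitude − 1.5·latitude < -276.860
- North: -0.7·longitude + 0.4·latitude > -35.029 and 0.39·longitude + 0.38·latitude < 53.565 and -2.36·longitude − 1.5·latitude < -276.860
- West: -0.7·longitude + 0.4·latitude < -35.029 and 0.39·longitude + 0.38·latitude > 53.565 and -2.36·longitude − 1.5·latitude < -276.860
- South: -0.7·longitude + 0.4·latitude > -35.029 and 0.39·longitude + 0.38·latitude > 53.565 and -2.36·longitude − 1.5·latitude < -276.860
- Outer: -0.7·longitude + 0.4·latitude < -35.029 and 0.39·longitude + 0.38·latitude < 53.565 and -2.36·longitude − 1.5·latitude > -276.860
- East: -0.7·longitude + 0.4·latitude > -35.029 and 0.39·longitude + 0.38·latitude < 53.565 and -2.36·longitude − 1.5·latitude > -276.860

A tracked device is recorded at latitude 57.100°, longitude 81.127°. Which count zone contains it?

-0.7·81.127 + 0.4·57.100 = -33.949, which is > -35.029
0.39·81.127 + 0.38·57.100 = 53.338, which is < 53.565
-2.36·81.127 − 1.5·57.100 = -277.110, which is < -276.860
This sign pattern matches North.

North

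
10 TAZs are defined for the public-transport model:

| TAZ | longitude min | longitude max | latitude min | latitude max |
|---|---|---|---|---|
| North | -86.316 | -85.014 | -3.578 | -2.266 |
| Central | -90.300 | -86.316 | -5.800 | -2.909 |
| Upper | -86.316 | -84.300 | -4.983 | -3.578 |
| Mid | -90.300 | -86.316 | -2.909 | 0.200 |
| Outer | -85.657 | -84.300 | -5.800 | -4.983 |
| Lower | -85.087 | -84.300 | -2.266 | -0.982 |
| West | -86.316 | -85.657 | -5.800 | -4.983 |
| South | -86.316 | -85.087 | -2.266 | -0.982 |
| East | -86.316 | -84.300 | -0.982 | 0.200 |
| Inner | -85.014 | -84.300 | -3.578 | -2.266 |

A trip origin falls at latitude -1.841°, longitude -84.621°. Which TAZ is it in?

Lower

The point has longitude = -84.621 and latitude = -1.841.
Only Lower satisfies -85.087 ≤ longitude ≤ -84.300 and -2.266 ≤ latitude ≤ -0.982.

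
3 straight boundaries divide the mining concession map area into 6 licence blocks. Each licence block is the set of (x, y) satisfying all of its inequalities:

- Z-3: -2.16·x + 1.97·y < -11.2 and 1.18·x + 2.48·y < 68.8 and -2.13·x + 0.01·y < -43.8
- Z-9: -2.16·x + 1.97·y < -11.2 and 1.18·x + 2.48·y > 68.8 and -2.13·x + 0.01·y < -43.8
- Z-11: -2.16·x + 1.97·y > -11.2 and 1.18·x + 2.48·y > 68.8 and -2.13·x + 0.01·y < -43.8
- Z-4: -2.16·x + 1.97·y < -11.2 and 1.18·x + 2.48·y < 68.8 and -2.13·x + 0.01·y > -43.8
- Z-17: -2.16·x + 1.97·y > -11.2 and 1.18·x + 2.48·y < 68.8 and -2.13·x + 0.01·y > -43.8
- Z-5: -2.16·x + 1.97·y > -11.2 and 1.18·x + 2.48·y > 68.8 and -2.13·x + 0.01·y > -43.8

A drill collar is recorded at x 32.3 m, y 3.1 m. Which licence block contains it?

Z-3

-2.16·32.3 + 1.97·3.1 = -63.661, which is < -11.2
1.18·32.3 + 2.48·3.1 = 45.802, which is < 68.8
-2.13·32.3 + 0.01·3.1 = -68.768, which is < -43.8
This sign pattern matches Z-3.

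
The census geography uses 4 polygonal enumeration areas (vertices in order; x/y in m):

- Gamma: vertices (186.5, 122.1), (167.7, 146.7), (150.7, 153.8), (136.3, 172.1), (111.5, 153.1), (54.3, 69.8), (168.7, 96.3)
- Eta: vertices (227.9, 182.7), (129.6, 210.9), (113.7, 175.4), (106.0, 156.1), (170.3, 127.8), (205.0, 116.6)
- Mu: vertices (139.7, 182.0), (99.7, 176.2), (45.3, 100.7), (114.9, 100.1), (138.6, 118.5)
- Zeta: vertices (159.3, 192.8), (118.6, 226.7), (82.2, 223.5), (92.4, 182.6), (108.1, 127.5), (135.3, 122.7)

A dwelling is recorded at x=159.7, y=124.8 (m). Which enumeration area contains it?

Gamma

Cast a ray rightward from (159.7, 124.8). For each polygon, the edges (by vertex number in listed order) whose endpoints lie on opposite sides of y = 124.8, where each meets that height, and whether that is right or left of the point:
Gamma: 1–2 at x≈184.44 (right), 5–6 at x≈92.07 (left) → 1 crossing.
Eta: 5–6 at x≈179.59 (right), 6–1 at x≈207.84 (right) → 2 crossings.
Mu: 2–3 at x≈62.66 (left), 5–1 at x≈138.71 (left) → 0 crossings.
Zeta: 5–6 at x≈123.40 (left), 6–1 at x≈136.02 (left) → 0 crossings.
Only Gamma has an odd count, so the point is inside Gamma.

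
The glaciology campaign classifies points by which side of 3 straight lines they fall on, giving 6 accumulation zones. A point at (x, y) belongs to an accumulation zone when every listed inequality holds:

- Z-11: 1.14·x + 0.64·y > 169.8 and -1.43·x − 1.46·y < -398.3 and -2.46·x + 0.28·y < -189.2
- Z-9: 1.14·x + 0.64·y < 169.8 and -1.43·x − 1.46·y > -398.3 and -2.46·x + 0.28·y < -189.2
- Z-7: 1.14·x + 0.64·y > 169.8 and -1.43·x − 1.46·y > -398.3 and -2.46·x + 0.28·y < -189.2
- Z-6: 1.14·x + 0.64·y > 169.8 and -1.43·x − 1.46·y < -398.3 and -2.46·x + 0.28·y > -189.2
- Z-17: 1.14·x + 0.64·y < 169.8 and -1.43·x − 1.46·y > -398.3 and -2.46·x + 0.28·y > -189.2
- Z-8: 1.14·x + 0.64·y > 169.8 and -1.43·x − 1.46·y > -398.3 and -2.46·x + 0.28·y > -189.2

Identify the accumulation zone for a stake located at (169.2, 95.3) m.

1.14·169.2 + 0.64·95.3 = 253.880, which is > 169.8
-1.43·169.2 − 1.46·95.3 = -381.094, which is > -398.3
-2.46·169.2 + 0.28·95.3 = -389.548, which is < -189.2
This sign pattern matches Z-7.

Z-7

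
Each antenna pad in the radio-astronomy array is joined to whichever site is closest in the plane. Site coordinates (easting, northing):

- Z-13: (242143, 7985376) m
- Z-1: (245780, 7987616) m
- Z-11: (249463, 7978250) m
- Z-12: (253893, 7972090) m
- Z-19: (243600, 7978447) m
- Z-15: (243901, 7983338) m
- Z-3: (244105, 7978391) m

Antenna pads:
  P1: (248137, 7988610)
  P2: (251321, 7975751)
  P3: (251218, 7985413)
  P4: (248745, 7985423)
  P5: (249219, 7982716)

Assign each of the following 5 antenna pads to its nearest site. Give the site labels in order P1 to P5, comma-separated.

P1 → Z-1 (d²=6543485.00)
P2 → Z-11 (d²=9697165.00)
P3 → Z-1 (d²=34425053.00)
P4 → Z-1 (d²=13600474.00)
P5 → Z-11 (d²=20004692.00)

Z-1, Z-11, Z-1, Z-1, Z-11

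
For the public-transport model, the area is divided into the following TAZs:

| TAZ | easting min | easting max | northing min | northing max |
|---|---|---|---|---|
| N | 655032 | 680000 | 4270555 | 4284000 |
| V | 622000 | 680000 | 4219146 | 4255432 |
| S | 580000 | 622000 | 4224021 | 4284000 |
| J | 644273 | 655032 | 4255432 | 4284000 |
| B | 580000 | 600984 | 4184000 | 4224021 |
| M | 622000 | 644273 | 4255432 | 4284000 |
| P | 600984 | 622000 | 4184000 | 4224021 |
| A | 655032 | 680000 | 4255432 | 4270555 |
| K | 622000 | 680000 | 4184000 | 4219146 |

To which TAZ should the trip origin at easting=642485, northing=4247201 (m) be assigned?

The point has easting = 642485 and northing = 4247201.
Only V satisfies 622000 ≤ easting ≤ 680000 and 4219146 ≤ northing ≤ 4255432.

V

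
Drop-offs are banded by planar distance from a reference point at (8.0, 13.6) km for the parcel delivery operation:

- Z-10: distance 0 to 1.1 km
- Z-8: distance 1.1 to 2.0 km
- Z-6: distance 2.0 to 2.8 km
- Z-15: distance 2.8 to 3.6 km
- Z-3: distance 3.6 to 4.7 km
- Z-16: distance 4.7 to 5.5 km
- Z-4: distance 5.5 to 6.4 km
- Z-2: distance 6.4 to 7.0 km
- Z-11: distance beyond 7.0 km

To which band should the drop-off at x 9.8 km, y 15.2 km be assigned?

Distance = √((9.8−8.0)² + (15.2−13.6)²) = √(3.240 + 2.560) = 2.408 km.
2.0 ≤ 2.408 < 2.8 → Z-6.

Z-6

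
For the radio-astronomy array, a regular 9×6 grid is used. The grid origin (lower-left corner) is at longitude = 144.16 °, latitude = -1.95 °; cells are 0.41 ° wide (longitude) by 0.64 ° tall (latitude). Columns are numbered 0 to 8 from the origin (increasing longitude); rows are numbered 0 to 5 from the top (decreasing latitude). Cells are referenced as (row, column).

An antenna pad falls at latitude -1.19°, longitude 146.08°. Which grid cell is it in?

(4, 4)

Column index: ⌊(146.08 − 144.16) / 0.41⌋ = ⌊4.683⌋ = 4
Row offset from origin: ⌊(-1.19 − -1.95) / 0.64⌋ = ⌊1.188⌋ = 1 → row 4 (counted from top)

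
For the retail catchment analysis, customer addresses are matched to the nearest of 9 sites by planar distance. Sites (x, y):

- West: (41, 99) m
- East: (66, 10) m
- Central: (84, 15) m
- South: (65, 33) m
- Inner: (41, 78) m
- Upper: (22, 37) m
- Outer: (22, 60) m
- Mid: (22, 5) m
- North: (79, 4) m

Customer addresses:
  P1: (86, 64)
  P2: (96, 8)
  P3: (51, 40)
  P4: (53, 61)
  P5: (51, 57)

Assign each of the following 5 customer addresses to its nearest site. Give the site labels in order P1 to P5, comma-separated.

P1 → South (d²=1402.00)
P2 → Central (d²=193.00)
P3 → South (d²=245.00)
P4 → Inner (d²=433.00)
P5 → Inner (d²=541.00)

South, Central, South, Inner, Inner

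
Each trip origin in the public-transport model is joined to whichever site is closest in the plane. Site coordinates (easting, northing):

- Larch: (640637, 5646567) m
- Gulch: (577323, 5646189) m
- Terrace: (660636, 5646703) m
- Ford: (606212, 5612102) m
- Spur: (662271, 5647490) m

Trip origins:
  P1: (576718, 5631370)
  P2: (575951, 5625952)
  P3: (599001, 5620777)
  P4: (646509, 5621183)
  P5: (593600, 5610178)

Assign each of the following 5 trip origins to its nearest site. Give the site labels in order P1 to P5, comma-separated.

P1 → Gulch (d²=219968786.00)
P2 → Gulch (d²=411418553.00)
P3 → Ford (d²=127254146.00)
P4 → Larch (d²=678827840.00)
P5 → Ford (d²=162764320.00)

Gulch, Gulch, Ford, Larch, Ford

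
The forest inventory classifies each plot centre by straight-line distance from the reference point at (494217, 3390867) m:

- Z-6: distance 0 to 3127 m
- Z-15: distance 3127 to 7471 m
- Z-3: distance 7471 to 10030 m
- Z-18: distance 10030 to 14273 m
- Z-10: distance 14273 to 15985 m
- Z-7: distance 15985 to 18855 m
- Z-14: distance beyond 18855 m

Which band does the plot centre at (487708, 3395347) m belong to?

Z-3

Distance = √((487708−494217)² + (3395347−3390867)²) = √(42367081.000 + 20070400.000) = 7901.739 m.
7471 ≤ 7901.739 < 10030 → Z-3.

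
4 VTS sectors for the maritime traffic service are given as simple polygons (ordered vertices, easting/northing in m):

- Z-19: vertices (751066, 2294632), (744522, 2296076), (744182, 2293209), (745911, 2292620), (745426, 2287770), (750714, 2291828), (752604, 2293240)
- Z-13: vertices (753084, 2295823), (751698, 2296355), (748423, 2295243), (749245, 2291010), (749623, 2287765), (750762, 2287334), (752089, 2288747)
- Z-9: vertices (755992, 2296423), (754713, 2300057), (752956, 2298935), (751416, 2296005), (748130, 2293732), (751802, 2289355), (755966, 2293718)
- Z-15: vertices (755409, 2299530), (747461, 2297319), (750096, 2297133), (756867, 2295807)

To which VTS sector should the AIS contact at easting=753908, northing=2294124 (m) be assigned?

Z-9

Cast a ray rightward from (753908, 2294124). For each polygon, the edges (by vertex number in listed order) whose endpoints lie on opposite sides of northing = 2294124, where each meets that height, and whether that is right or left of the point:
Z-19: 2–3 at easting≈744290.5 (left), 7–1 at easting≈751627.3 (left) → 0 crossings.
Z-13: 3–4 at easting≈748640.3 (left), 7–1 at easting≈752845.1 (left) → 0 crossings.
Z-9: 4–5 at easting≈748696.7 (left), 7–1 at easting≈755969.9 (right) → 1 crossing.
Z-15: no edge straddles that height → 0 crossings.
Only Z-9 has an odd count, so the point is inside Z-9.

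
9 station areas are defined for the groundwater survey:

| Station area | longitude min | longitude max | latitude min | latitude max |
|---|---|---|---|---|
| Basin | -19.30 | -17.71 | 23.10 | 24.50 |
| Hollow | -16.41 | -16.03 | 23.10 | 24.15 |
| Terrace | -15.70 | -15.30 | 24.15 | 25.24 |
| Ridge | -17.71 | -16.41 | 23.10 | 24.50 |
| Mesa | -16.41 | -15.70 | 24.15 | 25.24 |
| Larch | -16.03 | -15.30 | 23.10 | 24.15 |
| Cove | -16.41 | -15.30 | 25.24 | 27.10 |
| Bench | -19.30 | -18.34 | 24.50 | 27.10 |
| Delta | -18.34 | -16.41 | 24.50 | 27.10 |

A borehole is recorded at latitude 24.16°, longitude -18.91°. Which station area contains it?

The point has longitude = -18.91 and latitude = 24.16.
Only Basin satisfies -19.30 ≤ longitude ≤ -17.71 and 23.10 ≤ latitude ≤ 24.50.

Basin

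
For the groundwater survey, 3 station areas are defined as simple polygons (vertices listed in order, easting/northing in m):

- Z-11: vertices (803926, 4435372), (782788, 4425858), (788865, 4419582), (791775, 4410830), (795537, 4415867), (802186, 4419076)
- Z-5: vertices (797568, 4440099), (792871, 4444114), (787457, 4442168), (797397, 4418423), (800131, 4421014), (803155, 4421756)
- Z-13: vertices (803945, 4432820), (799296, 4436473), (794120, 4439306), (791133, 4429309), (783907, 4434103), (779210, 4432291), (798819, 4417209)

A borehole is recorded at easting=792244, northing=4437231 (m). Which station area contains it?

Cast a ray rightward from (792244, 4437231). For each polygon, the edges (by vertex number in listed order) whose endpoints lie on opposite sides of northing = 4437231, where each meets that height, and whether that is right or left of the point:
Z-11: no edge straddles that height → 0 crossings.
Z-5: 3–4 at easting≈789523.7 (left), 6–1 at easting≈798441.5 (right) → 1 crossing.
Z-13: 2–3 at easting≈797911.1 (right), 3–4 at easting≈793500.0 (right) → 2 crossings.
Only Z-5 has an odd count, so the point is inside Z-5.

Z-5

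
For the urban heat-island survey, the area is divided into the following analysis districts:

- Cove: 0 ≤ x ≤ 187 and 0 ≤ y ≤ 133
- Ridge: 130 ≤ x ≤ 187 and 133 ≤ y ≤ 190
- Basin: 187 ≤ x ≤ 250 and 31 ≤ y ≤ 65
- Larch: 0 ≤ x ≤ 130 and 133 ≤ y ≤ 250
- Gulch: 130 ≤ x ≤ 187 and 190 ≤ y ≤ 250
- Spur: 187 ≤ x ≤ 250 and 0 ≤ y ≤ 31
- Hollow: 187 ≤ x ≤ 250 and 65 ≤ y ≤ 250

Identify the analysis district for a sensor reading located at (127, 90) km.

Cove

The point has x = 127 and y = 90.
Only Cove satisfies 0 ≤ x ≤ 187 and 0 ≤ y ≤ 133.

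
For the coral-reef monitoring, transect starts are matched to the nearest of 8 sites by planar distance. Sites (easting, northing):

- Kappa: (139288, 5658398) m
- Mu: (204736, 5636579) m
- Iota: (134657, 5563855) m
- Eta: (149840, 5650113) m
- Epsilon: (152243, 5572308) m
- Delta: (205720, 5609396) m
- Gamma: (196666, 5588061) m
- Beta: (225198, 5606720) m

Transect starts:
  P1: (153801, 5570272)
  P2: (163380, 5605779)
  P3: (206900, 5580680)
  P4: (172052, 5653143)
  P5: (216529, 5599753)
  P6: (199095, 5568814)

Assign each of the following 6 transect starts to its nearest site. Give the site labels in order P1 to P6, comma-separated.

P1 → Epsilon (d²=6572660.00)
P2 → Epsilon (d²=1244340610.00)
P3 → Gamma (d²=159213917.00)
P4 → Eta (d²=502553844.00)
P5 → Beta (d²=123690650.00)
P6 → Gamma (d²=376347050.00)

Epsilon, Epsilon, Gamma, Eta, Beta, Gamma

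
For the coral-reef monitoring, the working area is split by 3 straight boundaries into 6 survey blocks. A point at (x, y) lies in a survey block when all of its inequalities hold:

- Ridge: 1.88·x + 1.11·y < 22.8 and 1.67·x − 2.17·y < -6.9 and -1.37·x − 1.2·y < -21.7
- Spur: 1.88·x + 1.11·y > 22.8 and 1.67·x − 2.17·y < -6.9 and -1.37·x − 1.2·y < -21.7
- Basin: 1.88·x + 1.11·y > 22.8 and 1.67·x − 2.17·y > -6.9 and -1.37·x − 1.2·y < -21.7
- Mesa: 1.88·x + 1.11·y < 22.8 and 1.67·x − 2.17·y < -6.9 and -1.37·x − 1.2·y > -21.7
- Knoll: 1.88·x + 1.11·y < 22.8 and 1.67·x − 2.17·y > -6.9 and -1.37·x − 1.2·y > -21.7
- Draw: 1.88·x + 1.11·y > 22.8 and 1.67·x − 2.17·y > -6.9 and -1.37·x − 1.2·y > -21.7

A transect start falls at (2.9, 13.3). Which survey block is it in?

Mesa

1.88·2.9 + 1.11·13.3 = 20.215, which is < 22.8
1.67·2.9 − 2.17·13.3 = -24.018, which is < -6.9
-1.37·2.9 − 1.2·13.3 = -19.933, which is > -21.7
This sign pattern matches Mesa.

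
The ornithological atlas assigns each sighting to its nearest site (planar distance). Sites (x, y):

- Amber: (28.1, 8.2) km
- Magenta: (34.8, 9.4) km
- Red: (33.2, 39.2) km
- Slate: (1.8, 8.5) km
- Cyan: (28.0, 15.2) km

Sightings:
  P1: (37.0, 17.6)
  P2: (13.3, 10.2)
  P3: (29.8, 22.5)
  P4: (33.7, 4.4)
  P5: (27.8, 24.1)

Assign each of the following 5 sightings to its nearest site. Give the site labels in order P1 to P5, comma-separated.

P1 → Magenta (d²=72.08)
P2 → Slate (d²=135.14)
P3 → Cyan (d²=56.53)
P4 → Magenta (d²=26.21)
P5 → Cyan (d²=79.25)

Magenta, Slate, Cyan, Magenta, Cyan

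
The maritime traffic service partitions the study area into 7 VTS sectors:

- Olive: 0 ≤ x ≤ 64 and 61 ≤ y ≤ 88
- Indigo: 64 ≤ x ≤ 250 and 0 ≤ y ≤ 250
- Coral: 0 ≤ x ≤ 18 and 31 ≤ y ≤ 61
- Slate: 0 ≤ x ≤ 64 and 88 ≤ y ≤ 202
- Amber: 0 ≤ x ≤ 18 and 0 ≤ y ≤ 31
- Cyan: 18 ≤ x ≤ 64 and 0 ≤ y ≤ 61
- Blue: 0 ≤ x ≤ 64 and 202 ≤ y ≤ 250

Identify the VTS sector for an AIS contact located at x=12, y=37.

The point has x = 12 and y = 37.
Only Coral satisfies 0 ≤ x ≤ 18 and 31 ≤ y ≤ 61.

Coral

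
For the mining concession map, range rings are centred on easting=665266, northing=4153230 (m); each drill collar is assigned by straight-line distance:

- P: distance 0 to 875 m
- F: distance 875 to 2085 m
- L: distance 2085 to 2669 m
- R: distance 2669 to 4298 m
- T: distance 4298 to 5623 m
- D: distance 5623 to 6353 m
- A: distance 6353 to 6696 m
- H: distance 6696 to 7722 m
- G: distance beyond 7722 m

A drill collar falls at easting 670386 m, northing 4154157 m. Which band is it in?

T

Distance = √((670386−665266)² + (4154157−4153230)²) = √(26214400.000 + 859329.000) = 5203.242 m.
4298 ≤ 5203.242 < 5623 → T.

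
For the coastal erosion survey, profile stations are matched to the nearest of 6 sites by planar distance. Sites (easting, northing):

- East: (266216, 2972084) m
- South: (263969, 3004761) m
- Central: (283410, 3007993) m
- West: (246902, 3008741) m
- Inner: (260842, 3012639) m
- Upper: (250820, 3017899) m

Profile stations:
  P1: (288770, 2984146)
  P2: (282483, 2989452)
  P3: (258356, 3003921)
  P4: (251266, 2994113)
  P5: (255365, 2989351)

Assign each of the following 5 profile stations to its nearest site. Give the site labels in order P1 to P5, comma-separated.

Central, Central, South, West, South

P1 → Central (d²=597409009.00)
P2 → Central (d²=344628010.00)
P3 → South (d²=32211369.00)
P4 → West (d²=233022880.00)
P5 → South (d²=311496916.00)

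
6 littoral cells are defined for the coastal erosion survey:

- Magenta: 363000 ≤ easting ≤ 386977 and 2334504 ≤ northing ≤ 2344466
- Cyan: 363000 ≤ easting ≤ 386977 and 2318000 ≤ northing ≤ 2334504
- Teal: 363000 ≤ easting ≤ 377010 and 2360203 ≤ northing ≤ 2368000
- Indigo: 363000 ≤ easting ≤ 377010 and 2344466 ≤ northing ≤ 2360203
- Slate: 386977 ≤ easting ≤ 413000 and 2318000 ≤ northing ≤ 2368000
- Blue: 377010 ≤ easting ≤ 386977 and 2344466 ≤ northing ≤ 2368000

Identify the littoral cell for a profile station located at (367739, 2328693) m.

Cyan

The point has easting = 367739 and northing = 2328693.
Only Cyan satisfies 363000 ≤ easting ≤ 386977 and 2318000 ≤ northing ≤ 2334504.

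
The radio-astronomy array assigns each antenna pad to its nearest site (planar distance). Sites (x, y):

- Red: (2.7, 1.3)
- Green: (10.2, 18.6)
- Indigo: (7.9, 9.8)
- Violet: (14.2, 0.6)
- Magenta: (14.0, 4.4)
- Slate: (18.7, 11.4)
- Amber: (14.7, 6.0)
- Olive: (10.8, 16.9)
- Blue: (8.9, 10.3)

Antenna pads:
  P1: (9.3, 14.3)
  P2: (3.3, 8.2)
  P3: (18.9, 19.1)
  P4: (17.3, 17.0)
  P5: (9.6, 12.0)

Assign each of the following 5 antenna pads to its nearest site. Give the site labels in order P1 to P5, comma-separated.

Olive, Indigo, Slate, Slate, Blue

P1 → Olive (d²=9.01)
P2 → Indigo (d²=23.72)
P3 → Slate (d²=59.33)
P4 → Slate (d²=33.32)
P5 → Blue (d²=3.38)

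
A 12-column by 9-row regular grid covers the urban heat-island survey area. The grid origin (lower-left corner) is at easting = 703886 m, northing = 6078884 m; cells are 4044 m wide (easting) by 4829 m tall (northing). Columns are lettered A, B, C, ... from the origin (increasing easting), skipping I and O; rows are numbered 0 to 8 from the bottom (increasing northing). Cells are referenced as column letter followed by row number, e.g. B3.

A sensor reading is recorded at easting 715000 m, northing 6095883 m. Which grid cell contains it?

Column index: ⌊(715000 − 703886) / 4044⌋ = ⌊2.748⌋ = 2 → column C
Row offset from origin: ⌊(6095883 − 6078884) / 4829⌋ = ⌊3.520⌋ = 3 → row 3

C3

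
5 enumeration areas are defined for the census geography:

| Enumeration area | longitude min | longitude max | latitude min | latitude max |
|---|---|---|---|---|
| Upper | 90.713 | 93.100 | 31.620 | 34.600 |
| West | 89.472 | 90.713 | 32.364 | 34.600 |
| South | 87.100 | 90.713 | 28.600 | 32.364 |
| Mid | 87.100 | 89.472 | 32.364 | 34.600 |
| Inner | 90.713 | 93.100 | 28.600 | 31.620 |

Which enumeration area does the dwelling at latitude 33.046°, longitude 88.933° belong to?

The point has longitude = 88.933 and latitude = 33.046.
Only Mid satisfies 87.100 ≤ longitude ≤ 89.472 and 32.364 ≤ latitude ≤ 34.600.

Mid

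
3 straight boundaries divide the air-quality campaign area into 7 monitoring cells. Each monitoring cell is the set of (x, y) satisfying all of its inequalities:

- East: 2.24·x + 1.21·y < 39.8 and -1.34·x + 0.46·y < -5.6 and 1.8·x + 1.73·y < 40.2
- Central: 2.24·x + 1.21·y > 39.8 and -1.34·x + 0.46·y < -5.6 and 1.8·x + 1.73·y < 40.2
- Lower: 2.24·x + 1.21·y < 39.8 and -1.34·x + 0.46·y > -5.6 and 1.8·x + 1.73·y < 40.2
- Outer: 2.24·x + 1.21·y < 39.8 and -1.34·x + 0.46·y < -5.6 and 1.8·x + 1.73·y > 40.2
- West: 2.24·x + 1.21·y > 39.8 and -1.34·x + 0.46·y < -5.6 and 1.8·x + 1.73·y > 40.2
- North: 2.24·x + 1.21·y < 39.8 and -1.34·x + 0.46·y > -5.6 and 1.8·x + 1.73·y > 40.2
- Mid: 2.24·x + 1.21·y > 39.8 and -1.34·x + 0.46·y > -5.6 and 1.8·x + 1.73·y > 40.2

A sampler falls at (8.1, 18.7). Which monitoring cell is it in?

2.24·8.1 + 1.21·18.7 = 40.771, which is > 39.8
-1.34·8.1 + 0.46·18.7 = -2.252, which is > -5.6
1.8·8.1 + 1.73·18.7 = 46.931, which is > 40.2
This sign pattern matches Mid.

Mid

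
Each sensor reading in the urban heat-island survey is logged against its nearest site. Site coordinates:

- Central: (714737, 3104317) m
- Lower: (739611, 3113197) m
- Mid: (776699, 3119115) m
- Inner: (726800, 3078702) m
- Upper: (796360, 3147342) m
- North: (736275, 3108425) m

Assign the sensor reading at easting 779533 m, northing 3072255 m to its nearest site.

Squared distances to each site:
Central: 5226493460.000; Lower: 3270013448.000; Mid: 2203891156.000; Inner: 2822333098.000; Upper: 5921205498.000; North: 3179523464.000.
Minimum at Mid.

Mid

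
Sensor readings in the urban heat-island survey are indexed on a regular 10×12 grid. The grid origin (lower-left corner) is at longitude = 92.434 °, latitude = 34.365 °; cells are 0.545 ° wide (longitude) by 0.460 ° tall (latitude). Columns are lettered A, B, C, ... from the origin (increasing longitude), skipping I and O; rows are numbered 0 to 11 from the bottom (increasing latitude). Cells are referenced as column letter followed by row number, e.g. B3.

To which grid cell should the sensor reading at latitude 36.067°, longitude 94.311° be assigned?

Column index: ⌊(94.311 − 92.434) / 0.545⌋ = ⌊3.444⌋ = 3 → column D
Row offset from origin: ⌊(36.067 − 34.365) / 0.460⌋ = ⌊3.700⌋ = 3 → row 3

D3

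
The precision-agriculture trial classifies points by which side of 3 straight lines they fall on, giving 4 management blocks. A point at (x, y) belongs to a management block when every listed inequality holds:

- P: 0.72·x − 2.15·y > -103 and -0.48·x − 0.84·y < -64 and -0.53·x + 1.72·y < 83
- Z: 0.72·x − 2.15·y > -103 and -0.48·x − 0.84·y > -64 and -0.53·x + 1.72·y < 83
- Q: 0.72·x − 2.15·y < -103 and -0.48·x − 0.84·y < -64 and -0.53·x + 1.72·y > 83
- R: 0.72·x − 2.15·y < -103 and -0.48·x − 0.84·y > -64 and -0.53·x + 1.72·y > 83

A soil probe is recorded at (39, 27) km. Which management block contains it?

0.72·39 − 2.15·27 = -29.970, which is > -103
-0.48·39 − 0.84·27 = -41.400, which is > -64
-0.53·39 + 1.72·27 = 25.770, which is < 83
This sign pattern matches Z.

Z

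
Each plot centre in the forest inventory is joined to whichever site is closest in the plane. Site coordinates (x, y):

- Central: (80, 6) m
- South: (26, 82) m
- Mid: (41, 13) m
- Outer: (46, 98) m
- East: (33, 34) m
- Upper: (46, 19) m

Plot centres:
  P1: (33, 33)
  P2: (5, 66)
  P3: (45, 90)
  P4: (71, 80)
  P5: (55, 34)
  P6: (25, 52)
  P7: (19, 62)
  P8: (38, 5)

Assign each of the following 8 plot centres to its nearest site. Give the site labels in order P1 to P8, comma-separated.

East, South, Outer, Outer, Upper, East, South, Mid

P1 → East (d²=1.00)
P2 → South (d²=697.00)
P3 → Outer (d²=65.00)
P4 → Outer (d²=949.00)
P5 → Upper (d²=306.00)
P6 → East (d²=388.00)
P7 → South (d²=449.00)
P8 → Mid (d²=73.00)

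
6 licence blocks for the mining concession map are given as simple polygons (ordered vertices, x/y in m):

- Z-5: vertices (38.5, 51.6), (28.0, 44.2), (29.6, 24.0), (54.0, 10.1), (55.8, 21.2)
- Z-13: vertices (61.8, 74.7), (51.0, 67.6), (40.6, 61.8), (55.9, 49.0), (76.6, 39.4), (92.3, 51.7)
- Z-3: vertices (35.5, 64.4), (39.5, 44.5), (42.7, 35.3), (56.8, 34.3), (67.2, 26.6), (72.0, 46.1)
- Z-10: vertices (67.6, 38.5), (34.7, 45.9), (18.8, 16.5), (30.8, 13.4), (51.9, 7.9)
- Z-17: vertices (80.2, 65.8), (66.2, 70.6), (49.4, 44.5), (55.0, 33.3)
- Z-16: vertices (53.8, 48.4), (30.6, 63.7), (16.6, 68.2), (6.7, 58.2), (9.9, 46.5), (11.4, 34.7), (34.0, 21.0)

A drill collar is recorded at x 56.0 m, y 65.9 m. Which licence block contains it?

Z-13

Cast a ray rightward from (56.0, 65.9). For each polygon, the edges (by vertex number in listed order) whose endpoints lie on opposite sides of y = 65.9, where each meets that height, and whether that is right or left of the point:
Z-5: no edge straddles that height → 0 crossings.
Z-13: 2–3 at x≈47.95 (left), 6–1 at x≈73.47 (right) → 1 crossing.
Z-3: no edge straddles that height → 0 crossings.
Z-10: no edge straddles that height → 0 crossings.
Z-17: 1–2 at x≈79.91 (right), 2–3 at x≈63.17 (right) → 2 crossings.
Z-16: 2–3 at x≈23.76 (left), 3–4 at x≈14.32 (left) → 0 crossings.
Only Z-13 has an odd count, so the point is inside Z-13.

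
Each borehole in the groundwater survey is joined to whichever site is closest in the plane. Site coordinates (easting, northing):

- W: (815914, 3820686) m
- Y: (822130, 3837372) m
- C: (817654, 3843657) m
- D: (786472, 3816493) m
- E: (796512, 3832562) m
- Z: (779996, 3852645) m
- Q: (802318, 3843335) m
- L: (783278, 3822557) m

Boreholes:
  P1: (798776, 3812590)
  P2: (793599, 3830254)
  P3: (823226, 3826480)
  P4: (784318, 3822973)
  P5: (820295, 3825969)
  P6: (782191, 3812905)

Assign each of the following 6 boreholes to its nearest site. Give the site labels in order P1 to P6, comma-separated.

P1 → D (d²=166621825.00)
P2 → E (d²=13812433.00)
P3 → W (d²=87035780.00)
P4 → L (d²=1254656.00)
P5 → W (d²=47103250.00)
P6 → D (d²=31200705.00)

D, E, W, L, W, D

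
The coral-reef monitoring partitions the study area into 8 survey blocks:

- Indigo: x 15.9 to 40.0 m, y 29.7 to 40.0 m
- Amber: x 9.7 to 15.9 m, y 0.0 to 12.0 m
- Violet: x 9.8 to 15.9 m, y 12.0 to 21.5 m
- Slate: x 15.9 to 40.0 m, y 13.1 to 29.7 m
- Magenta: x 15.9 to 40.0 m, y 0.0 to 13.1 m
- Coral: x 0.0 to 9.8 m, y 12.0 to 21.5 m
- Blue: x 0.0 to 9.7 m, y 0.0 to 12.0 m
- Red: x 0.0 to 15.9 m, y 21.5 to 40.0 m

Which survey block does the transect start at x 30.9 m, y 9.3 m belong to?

The point has x = 30.9 and y = 9.3.
Only Magenta satisfies 15.9 ≤ x ≤ 40.0 and 0.0 ≤ y ≤ 13.1.

Magenta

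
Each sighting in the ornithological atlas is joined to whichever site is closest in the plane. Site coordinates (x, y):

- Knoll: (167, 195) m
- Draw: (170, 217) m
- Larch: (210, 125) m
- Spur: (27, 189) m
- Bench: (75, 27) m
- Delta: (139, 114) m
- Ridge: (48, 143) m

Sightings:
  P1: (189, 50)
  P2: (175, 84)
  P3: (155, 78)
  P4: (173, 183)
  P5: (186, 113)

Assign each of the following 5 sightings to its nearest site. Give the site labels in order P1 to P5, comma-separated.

Larch, Delta, Delta, Knoll, Larch

P1 → Larch (d²=6066.00)
P2 → Delta (d²=2196.00)
P3 → Delta (d²=1552.00)
P4 → Knoll (d²=180.00)
P5 → Larch (d²=720.00)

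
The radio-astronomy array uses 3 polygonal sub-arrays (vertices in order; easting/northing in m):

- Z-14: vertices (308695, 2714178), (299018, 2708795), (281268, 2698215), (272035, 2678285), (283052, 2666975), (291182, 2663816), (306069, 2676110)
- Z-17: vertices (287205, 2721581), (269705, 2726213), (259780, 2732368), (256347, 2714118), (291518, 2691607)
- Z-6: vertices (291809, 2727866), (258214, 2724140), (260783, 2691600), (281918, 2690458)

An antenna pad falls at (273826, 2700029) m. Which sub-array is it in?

Cast a ray rightward from (273826, 2700029). For each polygon, the edges (by vertex number in listed order) whose endpoints lie on opposite sides of northing = 2700029, where each meets that height, and whether that is right or left of the point:
Z-14: 2–3 at easting≈284311.3 (right), 7–1 at easting≈307719.0 (right) → 2 crossings.
Z-17: 4–5 at easting≈278359.5 (right), 5–1 at easting≈290306.1 (right) → 2 crossings.
Z-6: 2–3 at easting≈260117.5 (left), 4–1 at easting≈284448.7 (right) → 1 crossing.
Only Z-6 has an odd count, so the point is inside Z-6.

Z-6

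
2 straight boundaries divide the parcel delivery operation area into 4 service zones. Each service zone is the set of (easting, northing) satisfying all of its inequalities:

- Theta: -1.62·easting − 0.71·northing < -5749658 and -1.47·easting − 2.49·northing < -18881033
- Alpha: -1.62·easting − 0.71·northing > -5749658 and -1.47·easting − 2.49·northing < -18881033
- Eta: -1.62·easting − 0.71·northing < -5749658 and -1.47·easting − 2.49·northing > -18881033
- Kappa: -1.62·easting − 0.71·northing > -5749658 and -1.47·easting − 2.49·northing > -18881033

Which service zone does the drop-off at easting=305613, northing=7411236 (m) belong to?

-1.62·305613 − 0.71·7411236 = -5757070.620, which is < -5749658
-1.47·305613 − 2.49·7411236 = -18903228.750, which is < -18881033
This sign pattern matches Theta.

Theta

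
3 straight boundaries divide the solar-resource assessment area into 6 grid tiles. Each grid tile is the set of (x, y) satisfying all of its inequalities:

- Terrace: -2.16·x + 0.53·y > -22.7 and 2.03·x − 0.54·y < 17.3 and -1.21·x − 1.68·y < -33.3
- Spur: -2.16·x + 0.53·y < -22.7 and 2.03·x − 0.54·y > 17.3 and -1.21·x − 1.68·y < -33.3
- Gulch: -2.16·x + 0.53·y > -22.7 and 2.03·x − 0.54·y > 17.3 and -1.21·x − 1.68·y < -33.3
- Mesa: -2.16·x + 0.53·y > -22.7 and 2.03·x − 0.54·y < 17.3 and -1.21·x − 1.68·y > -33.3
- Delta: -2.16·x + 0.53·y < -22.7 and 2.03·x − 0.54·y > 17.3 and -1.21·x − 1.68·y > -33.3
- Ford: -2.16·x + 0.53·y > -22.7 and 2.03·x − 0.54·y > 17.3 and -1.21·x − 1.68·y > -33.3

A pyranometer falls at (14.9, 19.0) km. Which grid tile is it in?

-2.16·14.9 + 0.53·19.0 = -22.114, which is > -22.7
2.03·14.9 − 0.54·19.0 = 19.987, which is > 17.3
-1.21·14.9 − 1.68·19.0 = -49.949, which is < -33.3
This sign pattern matches Gulch.

Gulch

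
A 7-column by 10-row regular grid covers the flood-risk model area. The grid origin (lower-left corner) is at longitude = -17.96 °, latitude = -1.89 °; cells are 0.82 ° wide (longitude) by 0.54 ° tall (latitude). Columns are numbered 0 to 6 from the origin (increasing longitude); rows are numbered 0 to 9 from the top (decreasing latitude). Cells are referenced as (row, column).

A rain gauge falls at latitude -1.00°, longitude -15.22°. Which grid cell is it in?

Column index: ⌊(-15.22 − -17.96) / 0.82⌋ = ⌊3.341⌋ = 3
Row offset from origin: ⌊(-1.00 − -1.89) / 0.54⌋ = ⌊1.648⌋ = 1 → row 8 (counted from top)

(8, 3)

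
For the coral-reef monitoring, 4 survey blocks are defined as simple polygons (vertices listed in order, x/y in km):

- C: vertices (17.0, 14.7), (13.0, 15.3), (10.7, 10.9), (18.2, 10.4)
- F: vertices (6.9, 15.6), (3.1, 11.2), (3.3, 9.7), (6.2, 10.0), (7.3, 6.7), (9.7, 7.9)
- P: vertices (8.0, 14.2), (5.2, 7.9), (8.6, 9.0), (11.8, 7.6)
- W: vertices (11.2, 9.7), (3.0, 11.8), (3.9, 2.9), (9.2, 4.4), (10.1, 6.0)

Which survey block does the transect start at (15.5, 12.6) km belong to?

Cast a ray rightward from (15.5, 12.6). For each polygon, the edges (by vertex number in listed order) whose endpoints lie on opposite sides of y = 12.6, where each meets that height, and whether that is right or left of the point:
C: 2–3 at x≈11.59 (left), 4–1 at x≈17.59 (right) → 1 crossing.
F: 1–2 at x≈4.31 (left), 6–1 at x≈7.99 (left) → 0 crossings.
P: 1–2 at x≈7.29 (left), 4–1 at x≈8.92 (left) → 0 crossings.
W: no edge straddles that height → 0 crossings.
Only C has an odd count, so the point is inside C.

C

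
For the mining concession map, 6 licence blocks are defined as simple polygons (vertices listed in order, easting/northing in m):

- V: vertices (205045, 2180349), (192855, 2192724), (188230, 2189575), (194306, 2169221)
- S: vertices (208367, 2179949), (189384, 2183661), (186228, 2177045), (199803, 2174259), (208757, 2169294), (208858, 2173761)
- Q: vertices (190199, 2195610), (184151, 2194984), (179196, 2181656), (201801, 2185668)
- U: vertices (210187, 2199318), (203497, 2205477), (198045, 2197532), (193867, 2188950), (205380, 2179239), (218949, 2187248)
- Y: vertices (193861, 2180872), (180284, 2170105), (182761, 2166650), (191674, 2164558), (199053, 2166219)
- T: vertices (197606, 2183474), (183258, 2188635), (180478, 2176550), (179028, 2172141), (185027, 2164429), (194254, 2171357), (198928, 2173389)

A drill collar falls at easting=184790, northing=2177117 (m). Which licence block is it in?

Cast a ray rightward from (184790, 2177117). For each polygon, the edges (by vertex number in listed order) whose endpoints lie on opposite sides of northing = 2177117, where each meets that height, and whether that is right or left of the point:
V: 3–4 at easting≈191948.9 (right), 4–1 at easting≈201926.0 (right) → 2 crossings.
S: 2–3 at easting≈186262.3 (right), 6–1 at easting≈208591.7 (right) → 2 crossings.
Q: no edge straddles that height → 0 crossings.
U: no edge straddles that height → 0 crossings.
Y: 1–2 at easting≈189126.0 (right), 5–1 at easting≈195191.5 (right) → 2 crossings.
T: 2–3 at easting≈180608.4 (left), 7–1 at easting≈198439.3 (right) → 1 crossing.
Only T has an odd count, so the point is inside T.

T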